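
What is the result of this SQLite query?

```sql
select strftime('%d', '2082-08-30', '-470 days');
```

First apply '-470 days': 2082-08-30 → 2081-05-17.
`%d` extracts the 2-digit day of month: 17.

17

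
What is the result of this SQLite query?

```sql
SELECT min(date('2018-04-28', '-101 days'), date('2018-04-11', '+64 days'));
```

2018-01-17

date('2018-04-28', '-101 days') → 2018-01-17.
date('2018-04-11', '+64 days') → 2018-06-14.
Earlier of the two is 2018-01-17.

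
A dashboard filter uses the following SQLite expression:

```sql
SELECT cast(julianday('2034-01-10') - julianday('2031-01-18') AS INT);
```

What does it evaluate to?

1088

13 days remain in January 2031 after the 18th (31 − 18).
Full months from February 2031 through December 2033 contribute their day counts.
Then 10 days into January 2034.
Total: 13 + 28 + 31 + 30 + 31 + 30 + 31 + 31 + 30 + 31 + 30 + 31 + 31 + 29 + 31 + 30 + 31 + 30 + 31 + 31 + 30 + 31 + 30 + 31 + 31 + 28 + 31 + 30 + 31 + 30 + 31 + 31 + 30 + 31 + 30 + 31 + 10 = 1088.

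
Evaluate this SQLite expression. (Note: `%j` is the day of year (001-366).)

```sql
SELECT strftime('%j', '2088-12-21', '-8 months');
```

First apply '-8 months': 2088-12-21 → 2088-04-21.
Day-of-year for 2088-04-21: days since 2088-01-01 inclusive = 112, zero-padded to 112.

112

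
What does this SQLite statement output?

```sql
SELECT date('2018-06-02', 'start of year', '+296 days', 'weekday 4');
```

2018-10-25

`start of year` rewinds 2018-06-02 to 2018-01-01.
Applying '+296 days' to 2018-01-01: counting 296 days forward gives 2018-10-24.
`weekday 4` advances to the next Thursday; 2018-10-24 is a Wednesday, so it moves forward to 2018-10-25.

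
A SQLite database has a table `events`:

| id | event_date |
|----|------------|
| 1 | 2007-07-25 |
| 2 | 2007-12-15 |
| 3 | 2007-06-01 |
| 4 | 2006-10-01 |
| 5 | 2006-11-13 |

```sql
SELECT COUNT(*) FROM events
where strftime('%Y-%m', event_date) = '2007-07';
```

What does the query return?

Rows with year-month 2007-07: 2007-07-25 → 1.

1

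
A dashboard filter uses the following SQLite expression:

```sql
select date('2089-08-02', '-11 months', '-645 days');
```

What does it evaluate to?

Adding -11 months to 2089-08-02 gives 2088-09-02.
Applying '-645 days' to 2088-09-02: counting 645 days back gives 2086-11-27.

2086-11-27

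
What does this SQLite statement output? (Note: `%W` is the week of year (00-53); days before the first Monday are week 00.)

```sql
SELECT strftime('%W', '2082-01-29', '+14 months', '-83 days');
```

First apply '+14 months', '-83 days': 2082-01-29 → 2083-01-05.
2083-01-05 is a Tuesday. SQLite's %W counts Mondays since the year started; the result is 01.

01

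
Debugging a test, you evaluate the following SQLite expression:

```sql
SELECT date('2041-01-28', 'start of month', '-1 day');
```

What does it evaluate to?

2040-12-31

`start of month` rewinds 2041-01-28 to 2041-01-01.
Going back 1 day from 2041-01-01 reaches 2040-12-31 (last day of December, 31 days).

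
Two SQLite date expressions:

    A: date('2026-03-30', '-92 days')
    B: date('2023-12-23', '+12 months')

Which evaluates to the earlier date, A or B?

A = 2025-12-28.
B = 2024-12-23.
B is earlier.

B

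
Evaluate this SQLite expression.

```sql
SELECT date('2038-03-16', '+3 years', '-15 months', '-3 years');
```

2036-12-16

Adding +3 years to 2038-03-16 gives 2041-03-16.
Adding -15 months to 2041-03-16 gives 2039-12-16.
Adding -3 years to 2039-12-16 gives 2036-12-16.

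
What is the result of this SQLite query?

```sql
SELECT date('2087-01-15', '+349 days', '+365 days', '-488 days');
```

Applying '+349 days' to 2087-01-15: counting 349 days forward gives 2087-12-30.
Applying '+365 days' to 2087-12-30: counting 365 days forward gives 2088-12-29.
Applying '-488 days' to 2088-12-29: counting 488 days back gives 2087-08-29.

2087-08-29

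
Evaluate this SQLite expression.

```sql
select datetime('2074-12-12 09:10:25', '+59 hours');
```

+59 hours from 2074-12-12 09:10:25 is 2074-12-14 20:10:25 (crosses midnight).

2074-12-14 20:10:25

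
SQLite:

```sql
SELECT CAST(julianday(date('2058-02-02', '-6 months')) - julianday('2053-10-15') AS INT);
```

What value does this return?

1387

Adding -6 months to 2058-02-02 gives 2057-08-02.
16 days remain in October 2053 after the 15th (31 − 15).
Full months from November 2053 through July 2057 contribute their day counts.
Then 2 days into August 2057.
Total: 16 + 30 + 31 + 31 + 28 + 31 + 30 + 31 + 30 + 31 + 31 + 30 + 31 + 30 + 31 + 31 + 28 + 31 + 30 + 31 + 30 + 31 + 31 + 30 + 31 + 30 + 31 + 31 + 29 + 31 + 30 + 31 + 30 + 31 + 31 + 30 + 31 + 30 + 31 + 31 + 28 + 31 + 30 + 31 + 30 + 31 + 2 = 1387.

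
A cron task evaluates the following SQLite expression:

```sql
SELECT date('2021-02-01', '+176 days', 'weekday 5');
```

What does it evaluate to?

2021-07-30

Applying '+176 days' to 2021-02-01: counting 176 days forward gives 2021-07-27.
`weekday 5` advances to the next Friday; 2021-07-27 is a Tuesday, so it moves forward to 2021-07-30.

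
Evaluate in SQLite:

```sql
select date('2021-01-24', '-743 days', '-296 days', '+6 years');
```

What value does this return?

2024-03-22

Applying '-743 days' to 2021-01-24: counting 743 days back gives 2019-01-12.
Applying '-296 days' to 2019-01-12: counting 296 days back gives 2018-03-22.
Adding +6 years to 2018-03-22 gives 2024-03-22.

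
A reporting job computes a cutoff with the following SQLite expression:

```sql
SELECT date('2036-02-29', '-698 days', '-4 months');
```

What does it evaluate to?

2033-12-02

Applying '-698 days' to 2036-02-29: counting 698 days back gives 2034-04-02.
Adding -4 months to 2034-04-02 gives 2033-12-02.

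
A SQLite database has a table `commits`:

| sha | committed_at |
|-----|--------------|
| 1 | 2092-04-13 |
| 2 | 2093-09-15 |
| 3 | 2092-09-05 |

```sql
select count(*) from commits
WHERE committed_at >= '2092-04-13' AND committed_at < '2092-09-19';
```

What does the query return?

Rows in [2092-04-13, 2092-09-19): 2092-04-13, 2092-09-05 → 2 rows.

2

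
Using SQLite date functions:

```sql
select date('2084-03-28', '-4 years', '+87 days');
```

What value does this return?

Adding -4 years to 2084-03-28 gives 2080-03-28.
Applying '+87 days' to 2080-03-28: counting 87 days forward gives 2080-06-23.

2080-06-23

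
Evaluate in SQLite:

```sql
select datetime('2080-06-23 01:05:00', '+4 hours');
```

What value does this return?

+4 hours from 2080-06-23 01:05:00 is 2080-06-23 05:05:00.

2080-06-23 05:05:00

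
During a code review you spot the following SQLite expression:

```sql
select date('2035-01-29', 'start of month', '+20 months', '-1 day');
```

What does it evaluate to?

`start of month` rewinds 2035-01-29 to 2035-01-01.
Adding +20 months to 2035-01-01 gives 2036-09-01.
Going back 1 day from 2036-09-01 reaches 2036-08-31 (last day of August, 31 days).

2036-08-31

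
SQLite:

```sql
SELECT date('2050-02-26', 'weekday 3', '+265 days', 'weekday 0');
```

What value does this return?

`weekday 3` advances to the next Wednesday; 2050-02-26 is a Saturday, so it moves forward to 2050-03-02.
Applying '+265 days' to 2050-03-02: counting 265 days forward gives 2050-11-22.
`weekday 0` advances to the next Sunday; 2050-11-22 is a Tuesday, so it moves forward to 2050-11-27.

2050-11-27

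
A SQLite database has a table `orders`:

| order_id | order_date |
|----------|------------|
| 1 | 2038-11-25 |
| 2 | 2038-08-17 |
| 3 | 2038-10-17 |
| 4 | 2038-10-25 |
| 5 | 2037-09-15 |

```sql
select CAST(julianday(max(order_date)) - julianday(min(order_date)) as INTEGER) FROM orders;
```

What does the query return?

436

MIN = 2037-09-15, MAX = 2038-11-25.
15 days remain in September 2037 after the 15th (30 − 15).
Full months from October 2037 through October 2038 contribute their day counts.
Then 25 days into November 2038.
Total: 15 + 31 + 30 + 31 + 31 + 28 + 31 + 30 + 31 + 30 + 31 + 31 + 30 + 31 + 25 = 436.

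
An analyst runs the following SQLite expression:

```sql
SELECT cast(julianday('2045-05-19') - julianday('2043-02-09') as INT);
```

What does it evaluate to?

19 days remain in February 2043 after the 9th (28 − 9).
Full months from March 2043 through April 2045 contribute their day counts.
Then 19 days into May 2045.
Total: 19 + 31 + 30 + 31 + 30 + 31 + 31 + 30 + 31 + 30 + 31 + 31 + 29 + 31 + 30 + 31 + 30 + 31 + 31 + 30 + 31 + 30 + 31 + 31 + 28 + 31 + 30 + 19 = 830.

830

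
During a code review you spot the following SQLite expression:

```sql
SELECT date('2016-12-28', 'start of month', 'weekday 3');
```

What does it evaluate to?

2016-12-07

`start of month` rewinds 2016-12-28 to 2016-12-01.
`weekday 3` advances to the next Wednesday; 2016-12-01 is a Thursday, so it moves forward to 2016-12-07.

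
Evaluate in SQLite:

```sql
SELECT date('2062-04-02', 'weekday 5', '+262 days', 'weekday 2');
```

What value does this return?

2062-12-26

`weekday 5` advances to the next Friday; 2062-04-02 is a Sunday, so it moves forward to 2062-04-07.
Applying '+262 days' to 2062-04-07: counting 262 days forward gives 2062-12-25.
`weekday 2` advances to the next Tuesday; 2062-12-25 is a Monday, so it moves forward to 2062-12-26.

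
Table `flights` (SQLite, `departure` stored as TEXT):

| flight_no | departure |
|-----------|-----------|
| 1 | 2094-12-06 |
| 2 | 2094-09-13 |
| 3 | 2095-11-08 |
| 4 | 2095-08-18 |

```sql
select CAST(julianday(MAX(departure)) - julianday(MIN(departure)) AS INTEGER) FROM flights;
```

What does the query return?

MIN = 2094-09-13, MAX = 2095-11-08.
17 days remain in September 2094 after the 13th (30 − 13).
Full months from October 2094 through October 2095 contribute their day counts.
Then 8 days into November 2095.
Total: 17 + 31 + 30 + 31 + 31 + 28 + 31 + 30 + 31 + 30 + 31 + 31 + 30 + 31 + 8 = 421.

421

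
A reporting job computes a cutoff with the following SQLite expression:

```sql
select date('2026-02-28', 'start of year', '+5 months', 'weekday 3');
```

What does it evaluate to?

2026-06-03

`start of year` rewinds 2026-02-28 to 2026-01-01.
Adding +5 months to 2026-01-01 gives 2026-06-01.
`weekday 3` advances to the next Wednesday; 2026-06-01 is a Monday, so it moves forward to 2026-06-03.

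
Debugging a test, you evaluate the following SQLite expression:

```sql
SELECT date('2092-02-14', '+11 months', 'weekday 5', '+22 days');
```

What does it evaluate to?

Adding +11 months to 2092-02-14 gives 2093-01-14.
`weekday 5` advances to the next Friday; 2093-01-14 is a Wednesday, so it moves forward to 2093-01-16.
January 2093 has 31 days; 15 remain after the 16th, so 16 days reach 2093-02-01.
Advancing 6 more days within February lands on 2093-02-07.

2093-02-07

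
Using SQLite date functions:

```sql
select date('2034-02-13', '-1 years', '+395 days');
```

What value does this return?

Adding -1 year to 2034-02-13 gives 2033-02-13.
Applying '+395 days' to 2033-02-13: counting 395 days forward gives 2034-03-15.

2034-03-15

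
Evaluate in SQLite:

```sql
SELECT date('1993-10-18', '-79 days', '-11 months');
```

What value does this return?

Applying '-79 days' to 1993-10-18: counting 79 days back gives 1993-07-31.
Adding -11 months to 1993-07-31 gives 1992-08-31.

1992-08-31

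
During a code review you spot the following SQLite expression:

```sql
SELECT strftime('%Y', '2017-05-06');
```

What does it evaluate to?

`%Y` extracts the 4-digit year: 2017.

2017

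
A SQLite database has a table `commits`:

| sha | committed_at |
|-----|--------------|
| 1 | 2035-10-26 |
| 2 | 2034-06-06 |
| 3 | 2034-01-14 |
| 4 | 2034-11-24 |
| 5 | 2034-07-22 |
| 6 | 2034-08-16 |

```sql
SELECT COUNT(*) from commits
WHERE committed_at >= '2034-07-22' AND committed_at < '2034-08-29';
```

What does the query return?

Rows in [2034-07-22, 2034-08-29): 2034-07-22, 2034-08-16 → 2 rows.

2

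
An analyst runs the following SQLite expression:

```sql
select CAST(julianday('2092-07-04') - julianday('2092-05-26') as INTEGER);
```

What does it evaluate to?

5 days remain in May 2092 after the 26th (31 − 26).
June 2092: 30 days.
Then 4 days into July 2092.
Total: 5 + 30 + 4 = 39.

39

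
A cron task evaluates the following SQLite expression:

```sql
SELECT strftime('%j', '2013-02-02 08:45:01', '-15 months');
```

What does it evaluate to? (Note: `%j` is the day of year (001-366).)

First apply '-15 months': 2013-02-02 08:45:01 → 2011-11-02 08:45:01.
Day-of-year for 2011-11-02: days since 2011-01-01 inclusive = 306, zero-padded to 306.

306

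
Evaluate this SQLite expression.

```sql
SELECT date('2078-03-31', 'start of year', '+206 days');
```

`start of year` rewinds 2078-03-31 to 2078-01-01.
Applying '+206 days' to 2078-01-01: counting 206 days forward gives 2078-07-26.

2078-07-26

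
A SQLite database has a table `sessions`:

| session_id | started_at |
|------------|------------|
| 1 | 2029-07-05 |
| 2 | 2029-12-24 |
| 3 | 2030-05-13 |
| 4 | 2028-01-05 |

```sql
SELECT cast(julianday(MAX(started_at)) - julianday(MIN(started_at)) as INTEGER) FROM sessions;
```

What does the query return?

MIN = 2028-01-05, MAX = 2030-05-13.
26 days remain in January 2028 after the 5th (31 − 5).
Full months from February 2028 through April 2030 contribute their day counts.
Then 13 days into May 2030.
Total: 26 + 29 + 31 + 30 + 31 + 30 + 31 + 31 + 30 + 31 + 30 + 31 + 31 + 28 + 31 + 30 + 31 + 30 + 31 + 31 + 30 + 31 + 30 + 31 + 31 + 28 + 31 + 30 + 13 = 859.

859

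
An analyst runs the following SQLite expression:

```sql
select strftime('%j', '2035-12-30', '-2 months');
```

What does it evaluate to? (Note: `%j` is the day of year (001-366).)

303

First apply '-2 months': 2035-12-30 → 2035-10-30.
Day-of-year for 2035-10-30: days since 2035-01-01 inclusive = 303, zero-padded to 303.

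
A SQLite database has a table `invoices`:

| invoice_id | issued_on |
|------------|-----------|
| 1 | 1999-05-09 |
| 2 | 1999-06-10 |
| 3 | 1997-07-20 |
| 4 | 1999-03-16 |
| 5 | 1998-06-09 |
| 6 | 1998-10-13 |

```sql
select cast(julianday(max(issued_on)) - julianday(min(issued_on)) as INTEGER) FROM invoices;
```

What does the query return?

MIN = 1997-07-20, MAX = 1999-06-10.
11 days remain in July 1997 after the 20th (31 − 20).
Full months from August 1997 through May 1999 contribute their day counts.
Then 10 days into June 1999.
Total: 11 + 31 + 30 + 31 + 30 + 31 + 31 + 28 + 31 + 30 + 31 + 30 + 31 + 31 + 30 + 31 + 30 + 31 + 31 + 28 + 31 + 30 + 31 + 10 = 690.

690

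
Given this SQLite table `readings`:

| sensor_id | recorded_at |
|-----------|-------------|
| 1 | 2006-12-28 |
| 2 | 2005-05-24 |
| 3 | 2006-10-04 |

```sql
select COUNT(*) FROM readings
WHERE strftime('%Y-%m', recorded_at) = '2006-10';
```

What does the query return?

1

Rows with year-month 2006-10: 2006-10-04 → 1.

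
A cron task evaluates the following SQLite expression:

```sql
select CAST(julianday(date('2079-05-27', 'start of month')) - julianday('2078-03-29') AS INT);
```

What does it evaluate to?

`start of month` rewinds 2079-05-27 to 2079-05-01.
2 days remain in March 2078 after the 29th (31 − 29).
Full months from April 2078 through April 2079 contribute their day counts.
Then 1 day into May 2079.
Total: 2 + 30 + 31 + 30 + 31 + 31 + 30 + 31 + 30 + 31 + 31 + 28 + 31 + 30 + 1 = 398.

398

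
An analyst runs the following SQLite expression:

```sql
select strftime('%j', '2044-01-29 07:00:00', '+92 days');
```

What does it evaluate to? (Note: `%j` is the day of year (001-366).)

First apply '+92 days': 2044-01-29 07:00:00 → 2044-04-30 07:00:00.
Day-of-year for 2044-04-30: days since 2044-01-01 inclusive = 121, zero-padded to 121.

121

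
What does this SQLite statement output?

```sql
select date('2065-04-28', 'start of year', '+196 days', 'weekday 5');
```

2065-07-17

`start of year` rewinds 2065-04-28 to 2065-01-01.
Applying '+196 days' to 2065-01-01: counting 196 days forward gives 2065-07-16.
`weekday 5` advances to the next Friday; 2065-07-16 is a Thursday, so it moves forward to 2065-07-17.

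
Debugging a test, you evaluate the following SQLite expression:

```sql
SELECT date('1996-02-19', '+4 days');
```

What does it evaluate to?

Advancing 4 more days within February lands on 1996-02-23.

1996-02-23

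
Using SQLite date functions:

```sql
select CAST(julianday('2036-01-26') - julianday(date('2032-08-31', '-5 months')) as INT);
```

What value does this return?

Adding -5 months to 2032-08-31 gives 2032-03-31.
0 days remain in March 2032 after the 31st (31 − 31).
Full months from April 2032 through December 2035 contribute their day counts.
Then 26 days into January 2036.
Total: 0 + 30 + 31 + 30 + 31 + 31 + 30 + 31 + 30 + 31 + 31 + 28 + 31 + 30 + 31 + 30 + 31 + 31 + 30 + 31 + 30 + 31 + 31 + 28 + 31 + 30 + 31 + 30 + 31 + 31 + 30 + 31 + 30 + 31 + 31 + 28 + 31 + 30 + 31 + 30 + 31 + 31 + 30 + 31 + 30 + 31 + 26 = 1396.

1396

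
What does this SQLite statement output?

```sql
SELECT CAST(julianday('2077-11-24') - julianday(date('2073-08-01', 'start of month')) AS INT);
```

1576

`start of month` rewinds 2073-08-01 to 2073-08-01.
30 days remain in August 2073 after the 1st (31 − 1).
Full months from September 2073 through October 2077 contribute their day counts.
Then 24 days into November 2077.
Total: 30 + 30 + 31 + 30 + 31 + 31 + 28 + 31 + 30 + 31 + 30 + 31 + 31 + 30 + 31 + 30 + 31 + 31 + 28 + 31 + 30 + 31 + 30 + 31 + 31 + 30 + 31 + 30 + 31 + 31 + 29 + 31 + 30 + 31 + 30 + 31 + 31 + 30 + 31 + 30 + 31 + 31 + 28 + 31 + 30 + 31 + 30 + 31 + 31 + 30 + 31 + 24 = 1576.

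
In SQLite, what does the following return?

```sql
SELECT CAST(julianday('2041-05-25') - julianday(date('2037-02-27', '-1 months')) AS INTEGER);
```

1579

Adding -1 month to 2037-02-27 gives 2037-01-27.
4 days remain in January 2037 after the 27th (31 − 27).
Full months from February 2037 through April 2041 contribute their day counts.
Then 25 days into May 2041.
Total: 4 + 28 + 31 + 30 + 31 + 30 + 31 + 31 + 30 + 31 + 30 + 31 + 31 + 28 + 31 + 30 + 31 + 30 + 31 + 31 + 30 + 31 + 30 + 31 + 31 + 28 + 31 + 30 + 31 + 30 + 31 + 31 + 30 + 31 + 30 + 31 + 31 + 29 + 31 + 30 + 31 + 30 + 31 + 31 + 30 + 31 + 30 + 31 + 31 + 28 + 31 + 30 + 25 = 1579.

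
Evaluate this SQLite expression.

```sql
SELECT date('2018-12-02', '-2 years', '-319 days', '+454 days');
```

Adding -2 years to 2018-12-02 gives 2016-12-02.
Applying '-319 days' to 2016-12-02: counting 319 days back gives 2016-01-18.
Applying '+454 days' to 2016-01-18: counting 454 days forward gives 2017-04-16.

2017-04-16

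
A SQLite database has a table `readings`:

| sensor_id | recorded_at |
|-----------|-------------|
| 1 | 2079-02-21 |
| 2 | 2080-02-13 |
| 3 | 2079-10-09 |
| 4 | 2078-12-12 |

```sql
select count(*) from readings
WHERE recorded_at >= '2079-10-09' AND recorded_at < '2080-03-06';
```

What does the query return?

Rows in [2079-10-09, 2080-03-06): 2080-02-13, 2079-10-09 → 2 rows.

2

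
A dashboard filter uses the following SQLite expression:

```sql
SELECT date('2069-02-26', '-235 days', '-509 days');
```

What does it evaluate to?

Applying '-235 days' to 2069-02-26: counting 235 days back gives 2068-07-06.
Applying '-509 days' to 2068-07-06: counting 509 days back gives 2067-02-13.

2067-02-13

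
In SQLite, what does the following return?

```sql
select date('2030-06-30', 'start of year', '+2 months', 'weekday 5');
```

2030-03-01

`start of year` rewinds 2030-06-30 to 2030-01-01.
Adding +2 months to 2030-01-01 gives 2030-03-01.
`weekday 5` advances to the next Friday; 2030-03-01 is already a Friday, so it stays at 2030-03-01.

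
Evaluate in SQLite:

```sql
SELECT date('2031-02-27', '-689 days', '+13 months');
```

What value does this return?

2030-05-09

Applying '-689 days' to 2031-02-27: counting 689 days back gives 2029-04-09.
Adding +13 months to 2029-04-09 gives 2030-05-09.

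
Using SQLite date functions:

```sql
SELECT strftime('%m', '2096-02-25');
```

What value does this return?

02

`%m` extracts the 2-digit month (01-12): 02.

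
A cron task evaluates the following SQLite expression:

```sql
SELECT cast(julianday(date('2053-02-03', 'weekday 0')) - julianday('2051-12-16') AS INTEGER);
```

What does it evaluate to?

`weekday 0` advances to the next Sunday; 2053-02-03 is a Monday, so it moves forward to 2053-02-09.
15 days remain in December 2051 after the 16th (31 − 16).
Full months from January 2052 through January 2053 contribute their day counts.
Then 9 days into February 2053.
Total: 15 + 31 + 29 + 31 + 30 + 31 + 30 + 31 + 31 + 30 + 31 + 30 + 31 + 31 + 9 = 421.

421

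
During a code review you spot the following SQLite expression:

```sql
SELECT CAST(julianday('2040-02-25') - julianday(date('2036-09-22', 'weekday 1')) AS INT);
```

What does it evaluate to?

`weekday 1` advances to the next Monday; 2036-09-22 is already a Monday, so it stays at 2036-09-22.
8 days remain in September 2036 after the 22nd (30 − 22).
Full months from October 2036 through January 2040 contribute their day counts.
Then 25 days into February 2040.
Total: 8 + 31 + 30 + 31 + 31 + 28 + 31 + 30 + 31 + 30 + 31 + 31 + 30 + 31 + 30 + 31 + 31 + 28 + 31 + 30 + 31 + 30 + 31 + 31 + 30 + 31 + 30 + 31 + 31 + 28 + 31 + 30 + 31 + 30 + 31 + 31 + 30 + 31 + 30 + 31 + 31 + 25 = 1251.

1251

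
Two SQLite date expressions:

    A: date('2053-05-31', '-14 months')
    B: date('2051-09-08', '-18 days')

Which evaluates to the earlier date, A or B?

B

A = 2052-03-31.
B = 2051-08-21.
B is earlier.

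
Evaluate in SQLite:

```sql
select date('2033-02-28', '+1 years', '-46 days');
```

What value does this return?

Adding +1 year to 2033-02-28 gives 2034-02-28.
Applying '-46 days' to 2034-02-28: counting 46 days back gives 2034-01-13.

2034-01-13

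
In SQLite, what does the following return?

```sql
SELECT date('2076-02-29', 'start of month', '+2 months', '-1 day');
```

`start of month` rewinds 2076-02-29 to 2076-02-01.
Adding +2 months to 2076-02-01 gives 2076-04-01.
Going back 1 day from 2076-04-01 reaches 2076-03-31 (last day of March, 31 days).

2076-03-31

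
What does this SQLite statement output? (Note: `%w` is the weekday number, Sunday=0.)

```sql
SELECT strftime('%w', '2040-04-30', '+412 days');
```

First apply '+412 days': 2040-04-30 → 2041-06-16.
2041-06-16 is a Sunday; with Sunday=0 that is 0.

0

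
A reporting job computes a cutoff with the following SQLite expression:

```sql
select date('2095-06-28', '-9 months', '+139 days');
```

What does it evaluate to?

2095-02-14

Adding -9 months to 2095-06-28 gives 2094-09-28.
Applying '+139 days' to 2094-09-28: counting 139 days forward gives 2095-02-14.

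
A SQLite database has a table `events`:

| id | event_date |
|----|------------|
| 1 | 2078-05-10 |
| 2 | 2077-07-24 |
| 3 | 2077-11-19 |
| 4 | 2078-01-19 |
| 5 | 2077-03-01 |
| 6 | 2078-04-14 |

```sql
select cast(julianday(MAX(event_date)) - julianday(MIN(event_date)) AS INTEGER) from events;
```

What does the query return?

435

MIN = 2077-03-01, MAX = 2078-05-10.
30 days remain in March 2077 after the 1st (31 − 1).
Full months from April 2077 through April 2078 contribute their day counts.
Then 10 days into May 2078.
Total: 30 + 30 + 31 + 30 + 31 + 31 + 30 + 31 + 30 + 31 + 31 + 28 + 31 + 30 + 10 = 435.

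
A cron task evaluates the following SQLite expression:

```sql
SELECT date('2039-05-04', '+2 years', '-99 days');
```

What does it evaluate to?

2041-01-25

Adding +2 years to 2039-05-04 gives 2041-05-04.
Applying '-99 days' to 2041-05-04: counting 99 days back gives 2041-01-25.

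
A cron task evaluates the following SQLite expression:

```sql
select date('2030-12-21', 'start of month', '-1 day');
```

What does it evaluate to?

2030-11-30

`start of month` rewinds 2030-12-21 to 2030-12-01.
Going back 1 day from 2030-12-01 reaches 2030-11-30 (last day of November, 30 days).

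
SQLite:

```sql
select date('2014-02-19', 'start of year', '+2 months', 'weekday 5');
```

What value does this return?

`start of year` rewinds 2014-02-19 to 2014-01-01.
Adding +2 months to 2014-01-01 gives 2014-03-01.
`weekday 5` advances to the next Friday; 2014-03-01 is a Saturday, so it moves forward to 2014-03-07.

2014-03-07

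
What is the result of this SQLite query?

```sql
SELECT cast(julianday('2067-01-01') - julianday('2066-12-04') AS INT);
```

27 days remain in December 2066 after the 4th (31 − 4).
Then 1 day into January 2067.
Total: 27 + 1 = 28.

28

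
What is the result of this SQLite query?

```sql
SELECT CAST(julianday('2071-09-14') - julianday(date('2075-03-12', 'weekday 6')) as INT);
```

`weekday 6` advances to the next Saturday; 2075-03-12 is a Tuesday, so it moves forward to 2075-03-16.
16 days remain in September 2071 after the 14th (30 − 14).
Full months from October 2071 through February 2075 contribute their day counts.
Then 16 days into March 2075.
Total: 16 + 31 + 30 + 31 + 31 + 29 + 31 + 30 + 31 + 30 + 31 + 31 + 30 + 31 + 30 + 31 + 31 + 28 + 31 + 30 + 31 + 30 + 31 + 31 + 30 + 31 + 30 + 31 + 31 + 28 + 31 + 30 + 31 + 30 + 31 + 31 + 30 + 31 + 30 + 31 + 31 + 28 + 16 = 1279.
The subtraction is earlier − later, so the result is −1279 → -1279.

-1279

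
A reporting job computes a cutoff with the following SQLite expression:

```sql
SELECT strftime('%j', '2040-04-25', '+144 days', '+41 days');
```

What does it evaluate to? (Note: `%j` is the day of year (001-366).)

301

First apply '+144 days', '+41 days': 2040-04-25 → 2040-10-27.
Day-of-year for 2040-10-27: days since 2040-01-01 inclusive = 301, zero-padded to 301.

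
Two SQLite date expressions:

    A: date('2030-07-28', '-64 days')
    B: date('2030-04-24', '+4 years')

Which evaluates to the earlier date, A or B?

A = 2030-05-25.
B = 2034-04-24.
A is earlier.

A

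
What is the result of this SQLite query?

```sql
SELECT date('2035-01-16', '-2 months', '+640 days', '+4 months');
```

Adding -2 months to 2035-01-16 gives 2034-11-16.
Applying '+640 days' to 2034-11-16: counting 640 days forward gives 2036-08-17.
Adding +4 months to 2036-08-17 gives 2036-12-17.

2036-12-17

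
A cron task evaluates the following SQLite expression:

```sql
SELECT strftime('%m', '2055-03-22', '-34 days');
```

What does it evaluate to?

02

First apply '-34 days': 2055-03-22 → 2055-02-16.
`%m` extracts the 2-digit month (01-12): 02.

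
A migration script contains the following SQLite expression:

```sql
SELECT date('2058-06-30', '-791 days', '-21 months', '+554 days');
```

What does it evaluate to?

2056-02-04

Applying '-791 days' to 2058-06-30: counting 791 days back gives 2056-04-30.
Adding -21 months to 2056-04-30 gives 2054-07-30.
Applying '+554 days' to 2054-07-30: counting 554 days forward gives 2056-02-04.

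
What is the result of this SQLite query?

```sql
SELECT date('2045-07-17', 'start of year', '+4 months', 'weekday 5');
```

2045-05-05

`start of year` rewinds 2045-07-17 to 2045-01-01.
Adding +4 months to 2045-01-01 gives 2045-05-01.
`weekday 5` advances to the next Friday; 2045-05-01 is a Monday, so it moves forward to 2045-05-05.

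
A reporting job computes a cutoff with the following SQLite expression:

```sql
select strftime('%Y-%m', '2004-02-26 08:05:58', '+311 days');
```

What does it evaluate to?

2005-01

First apply '+311 days': 2004-02-26 08:05:58 → 2005-01-02 08:05:58.
`%Y-%m` extracts the year-month: 2005-01.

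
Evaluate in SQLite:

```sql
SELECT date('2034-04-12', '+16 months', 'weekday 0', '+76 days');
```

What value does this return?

Adding +16 months to 2034-04-12 gives 2035-08-12.
`weekday 0` advances to the next Sunday; 2035-08-12 is already a Sunday, so it stays at 2035-08-12.
Applying '+76 days' to 2035-08-12: counting 76 days forward gives 2035-10-27.

2035-10-27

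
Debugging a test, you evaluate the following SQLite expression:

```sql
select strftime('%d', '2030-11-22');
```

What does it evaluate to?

`%d` extracts the 2-digit day of month: 22.

22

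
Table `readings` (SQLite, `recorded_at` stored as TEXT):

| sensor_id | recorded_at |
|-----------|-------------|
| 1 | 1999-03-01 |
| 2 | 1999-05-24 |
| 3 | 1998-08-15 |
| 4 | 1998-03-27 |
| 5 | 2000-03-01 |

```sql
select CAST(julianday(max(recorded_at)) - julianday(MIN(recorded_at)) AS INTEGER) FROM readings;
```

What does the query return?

705

MIN = 1998-03-27, MAX = 2000-03-01.
4 days remain in March 1998 after the 27th (31 − 27).
Full months from April 1998 through February 2000 contribute their day counts.
Then 1 day into March 2000.
Total: 4 + 30 + 31 + 30 + 31 + 31 + 30 + 31 + 30 + 31 + 31 + 28 + 31 + 30 + 31 + 30 + 31 + 31 + 30 + 31 + 30 + 31 + 31 + 29 + 1 = 705.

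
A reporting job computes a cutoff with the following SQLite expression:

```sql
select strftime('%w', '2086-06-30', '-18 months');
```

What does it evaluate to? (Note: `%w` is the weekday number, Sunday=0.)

6

First apply '-18 months': 2086-06-30 → 2084-12-30.
2084-12-30 is a Saturday; with Sunday=0 that is 6.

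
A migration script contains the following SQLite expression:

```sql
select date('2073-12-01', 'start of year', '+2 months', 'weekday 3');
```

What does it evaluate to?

`start of year` rewinds 2073-12-01 to 2073-01-01.
Adding +2 months to 2073-01-01 gives 2073-03-01.
`weekday 3` advances to the next Wednesday; 2073-03-01 is already a Wednesday, so it stays at 2073-03-01.

2073-03-01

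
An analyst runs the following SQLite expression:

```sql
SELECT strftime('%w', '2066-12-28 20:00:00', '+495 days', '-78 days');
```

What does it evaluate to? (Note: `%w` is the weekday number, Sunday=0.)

First apply '+495 days', '-78 days': 2066-12-28 20:00:00 → 2068-02-18 20:00:00.
2068-02-18 is a Saturday; with Sunday=0 that is 6.

6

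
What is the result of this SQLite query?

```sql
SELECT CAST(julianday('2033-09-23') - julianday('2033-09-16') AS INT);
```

7

Both dates are in September 2033: 23 − 16 = 7.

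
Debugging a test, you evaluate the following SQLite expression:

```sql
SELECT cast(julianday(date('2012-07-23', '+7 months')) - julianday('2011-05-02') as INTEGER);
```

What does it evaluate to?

Adding +7 months to 2012-07-23 gives 2013-02-23.
29 days remain in May 2011 after the 2nd (31 − 2).
Full months from June 2011 through January 2013 contribute their day counts.
Then 23 days into February 2013.
Total: 29 + 30 + 31 + 31 + 30 + 31 + 30 + 31 + 31 + 29 + 31 + 30 + 31 + 30 + 31 + 31 + 30 + 31 + 30 + 31 + 31 + 23 = 663.

663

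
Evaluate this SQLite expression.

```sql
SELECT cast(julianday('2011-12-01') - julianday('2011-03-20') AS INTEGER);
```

256

11 days remain in March 2011 after the 20th (31 − 20).
Full months from April 2011 through November 2011 contribute their day counts.
Then 1 day into December 2011.
Total: 11 + 30 + 31 + 30 + 31 + 31 + 30 + 31 + 30 + 1 = 256.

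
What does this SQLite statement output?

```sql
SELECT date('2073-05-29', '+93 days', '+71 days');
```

Applying '+93 days' to 2073-05-29: counting 93 days forward gives 2073-08-30.
Applying '+71 days' to 2073-08-30: counting 71 days forward gives 2073-11-09.

2073-11-09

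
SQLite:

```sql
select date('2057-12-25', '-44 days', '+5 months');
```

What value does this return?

2058-04-11

Applying '-44 days' to 2057-12-25: counting 44 days back gives 2057-11-11.
Adding +5 months to 2057-11-11 gives 2058-04-11.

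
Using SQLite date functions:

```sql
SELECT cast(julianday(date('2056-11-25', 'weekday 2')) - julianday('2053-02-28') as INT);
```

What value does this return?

`weekday 2` advances to the next Tuesday; 2056-11-25 is a Saturday, so it moves forward to 2056-11-28.
0 days remain in February 2053 after the 28th (28 − 28).
Full months from March 2053 through October 2056 contribute their day counts.
Then 28 days into November 2056.
Total: 0 + 31 + 30 + 31 + 30 + 31 + 31 + 30 + 31 + 30 + 31 + 31 + 28 + 31 + 30 + 31 + 30 + 31 + 31 + 30 + 31 + 30 + 31 + 31 + 28 + 31 + 30 + 31 + 30 + 31 + 31 + 30 + 31 + 30 + 31 + 31 + 29 + 31 + 30 + 31 + 30 + 31 + 31 + 30 + 31 + 28 = 1369.

1369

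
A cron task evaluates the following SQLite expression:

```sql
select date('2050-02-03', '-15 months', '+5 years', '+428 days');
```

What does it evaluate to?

2055-01-05

Adding -15 months to 2050-02-03 gives 2048-11-03.
Adding +5 years to 2048-11-03 gives 2053-11-03.
Applying '+428 days' to 2053-11-03: counting 428 days forward gives 2055-01-05.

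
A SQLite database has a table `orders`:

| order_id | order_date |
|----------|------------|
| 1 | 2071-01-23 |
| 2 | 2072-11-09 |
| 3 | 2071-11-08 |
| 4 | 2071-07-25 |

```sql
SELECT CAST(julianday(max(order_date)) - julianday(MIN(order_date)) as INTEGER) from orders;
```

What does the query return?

MIN = 2071-01-23, MAX = 2072-11-09.
8 days remain in January 2071 after the 23rd (31 − 23).
Full months from February 2071 through October 2072 contribute their day counts.
Then 9 days into November 2072.
Total: 8 + 28 + 31 + 30 + 31 + 30 + 31 + 31 + 30 + 31 + 30 + 31 + 31 + 29 + 31 + 30 + 31 + 30 + 31 + 31 + 30 + 31 + 9 = 656.

656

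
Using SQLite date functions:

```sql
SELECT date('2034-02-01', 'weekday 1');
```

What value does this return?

`weekday 1` advances to the next Monday; 2034-02-01 is a Wednesday, so it moves forward to 2034-02-06.

2034-02-06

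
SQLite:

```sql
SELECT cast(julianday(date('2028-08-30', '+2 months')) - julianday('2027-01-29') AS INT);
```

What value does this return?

Adding +2 months to 2028-08-30 gives 2028-10-30.
2 days remain in January 2027 after the 29th (31 − 29).
Full months from February 2027 through September 2028 contribute their day counts.
Then 30 days into October 2028.
Total: 2 + 28 + 31 + 30 + 31 + 30 + 31 + 31 + 30 + 31 + 30 + 31 + 31 + 29 + 31 + 30 + 31 + 30 + 31 + 31 + 30 + 30 = 640.

640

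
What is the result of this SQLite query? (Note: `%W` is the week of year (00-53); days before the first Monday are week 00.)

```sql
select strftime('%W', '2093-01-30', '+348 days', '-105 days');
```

39

First apply '+348 days', '-105 days': 2093-01-30 → 2093-09-30.
2093-09-30 is a Wednesday. SQLite's %W counts Mondays since the year started; the result is 39.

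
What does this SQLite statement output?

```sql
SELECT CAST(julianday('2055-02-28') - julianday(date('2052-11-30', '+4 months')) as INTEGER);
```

700

Adding +4 months to 2052-11-30 gives 2053-03-30.
1 day remains in March 2053 after the 30th (31 − 30).
Full months from April 2053 through January 2055 contribute their day counts.
Then 28 days into February 2055.
Total: 1 + 30 + 31 + 30 + 31 + 31 + 30 + 31 + 30 + 31 + 31 + 28 + 31 + 30 + 31 + 30 + 31 + 31 + 30 + 31 + 30 + 31 + 31 + 28 = 700.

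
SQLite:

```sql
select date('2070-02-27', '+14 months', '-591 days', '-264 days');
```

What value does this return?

Adding +14 months to 2070-02-27 gives 2071-04-27.
Applying '-591 days' to 2071-04-27: counting 591 days back gives 2069-09-13.
Applying '-264 days' to 2069-09-13: counting 264 days back gives 2068-12-23.

2068-12-23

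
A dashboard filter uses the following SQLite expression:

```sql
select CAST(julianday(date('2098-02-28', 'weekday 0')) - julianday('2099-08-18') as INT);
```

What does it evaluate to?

-534

`weekday 0` advances to the next Sunday; 2098-02-28 is a Friday, so it moves forward to 2098-03-02.
29 days remain in March 2098 after the 2nd (31 − 2).
Full months from April 2098 through July 2099 contribute their day counts.
Then 18 days into August 2099.
Total: 29 + 30 + 31 + 30 + 31 + 31 + 30 + 31 + 30 + 31 + 31 + 28 + 31 + 30 + 31 + 30 + 31 + 18 = 534.
The subtraction is earlier − later, so the result is −534 → -534.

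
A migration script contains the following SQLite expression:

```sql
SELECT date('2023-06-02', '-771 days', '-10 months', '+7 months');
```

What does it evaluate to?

Applying '-771 days' to 2023-06-02: counting 771 days back gives 2021-04-22.
Adding -10 months to 2021-04-22 gives 2020-06-22.
Adding +7 months to 2020-06-22 gives 2021-01-22.

2021-01-22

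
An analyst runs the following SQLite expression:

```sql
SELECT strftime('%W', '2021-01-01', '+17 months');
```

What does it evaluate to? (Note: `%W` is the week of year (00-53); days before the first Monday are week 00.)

First apply '+17 months': 2021-01-01 → 2022-06-01.
2022-06-01 is a Wednesday. SQLite's %W counts Mondays since the year started; the result is 22.

22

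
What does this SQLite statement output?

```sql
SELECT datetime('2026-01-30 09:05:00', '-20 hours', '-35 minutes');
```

2026-01-29 12:30:00

-20 hours from 2026-01-30 09:05:00 is 2026-01-29 13:05:00 (crosses midnight).
-35 minutes from 2026-01-29 13:05:00 is 2026-01-29 12:30:00.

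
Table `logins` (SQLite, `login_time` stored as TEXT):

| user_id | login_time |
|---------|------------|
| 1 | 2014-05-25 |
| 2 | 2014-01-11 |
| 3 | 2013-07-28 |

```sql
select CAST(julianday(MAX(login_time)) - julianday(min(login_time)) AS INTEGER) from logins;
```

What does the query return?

301

MIN = 2013-07-28, MAX = 2014-05-25.
3 days remain in July 2013 after the 28th (31 − 28).
Full months from August 2013 through April 2014 contribute their day counts.
Then 25 days into May 2014.
Total: 3 + 31 + 30 + 31 + 30 + 31 + 31 + 28 + 31 + 30 + 25 = 301.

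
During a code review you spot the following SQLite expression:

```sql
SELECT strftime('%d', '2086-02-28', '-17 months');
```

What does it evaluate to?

First apply '-17 months': 2086-02-28 → 2084-09-28.
`%d` extracts the 2-digit day of month: 28.

28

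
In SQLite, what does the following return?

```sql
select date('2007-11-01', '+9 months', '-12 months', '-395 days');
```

2006-07-02

Adding +9 months to 2007-11-01 gives 2008-08-01.
Adding -12 months to 2008-08-01 gives 2007-08-01.
Applying '-395 days' to 2007-08-01: counting 395 days back gives 2006-07-02.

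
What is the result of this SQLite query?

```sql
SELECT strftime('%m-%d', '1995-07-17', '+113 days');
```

11-07

First apply '+113 days': 1995-07-17 → 1995-11-07.
`%m-%d` extracts the month-day: 11-07.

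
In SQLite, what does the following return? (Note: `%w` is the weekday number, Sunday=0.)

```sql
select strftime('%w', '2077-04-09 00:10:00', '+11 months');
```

3

First apply '+11 months': 2077-04-09 00:10:00 → 2078-03-09 00:10:00.
2078-03-09 is a Wednesday; with Sunday=0 that is 3.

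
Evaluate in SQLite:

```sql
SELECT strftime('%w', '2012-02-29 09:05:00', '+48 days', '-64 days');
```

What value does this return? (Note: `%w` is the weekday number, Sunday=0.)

First apply '+48 days', '-64 days': 2012-02-29 09:05:00 → 2012-02-13 09:05:00.
2012-02-13 is a Monday; with Sunday=0 that is 1.

1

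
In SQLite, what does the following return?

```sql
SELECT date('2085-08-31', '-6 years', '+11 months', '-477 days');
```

Adding -6 years to 2085-08-31 gives 2079-08-31.
Adding +11 months to 2079-08-31 gives 2080-07-31.
Applying '-477 days' to 2080-07-31: counting 477 days back gives 2079-04-11.

2079-04-11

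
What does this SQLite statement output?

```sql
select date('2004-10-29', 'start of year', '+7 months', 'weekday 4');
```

2004-08-05

`start of year` rewinds 2004-10-29 to 2004-01-01.
Adding +7 months to 2004-01-01 gives 2004-08-01.
`weekday 4` advances to the next Thursday; 2004-08-01 is a Sunday, so it moves forward to 2004-08-05.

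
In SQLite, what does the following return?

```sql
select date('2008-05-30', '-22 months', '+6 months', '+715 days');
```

Adding -22 months to 2008-05-30 gives 2006-07-30.
Adding +6 months to 2006-07-30 gives 2007-01-30.
Applying '+715 days' to 2007-01-30: counting 715 days forward gives 2009-01-14.

2009-01-14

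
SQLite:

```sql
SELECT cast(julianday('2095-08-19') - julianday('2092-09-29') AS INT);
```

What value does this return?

1054

1 day remains in September 2092 after the 29th (30 − 29).
Full months from October 2092 through July 2095 contribute their day counts.
Then 19 days into August 2095.
Total: 1 + 31 + 30 + 31 + 31 + 28 + 31 + 30 + 31 + 30 + 31 + 31 + 30 + 31 + 30 + 31 + 31 + 28 + 31 + 30 + 31 + 30 + 31 + 31 + 30 + 31 + 30 + 31 + 31 + 28 + 31 + 30 + 31 + 30 + 31 + 19 = 1054.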